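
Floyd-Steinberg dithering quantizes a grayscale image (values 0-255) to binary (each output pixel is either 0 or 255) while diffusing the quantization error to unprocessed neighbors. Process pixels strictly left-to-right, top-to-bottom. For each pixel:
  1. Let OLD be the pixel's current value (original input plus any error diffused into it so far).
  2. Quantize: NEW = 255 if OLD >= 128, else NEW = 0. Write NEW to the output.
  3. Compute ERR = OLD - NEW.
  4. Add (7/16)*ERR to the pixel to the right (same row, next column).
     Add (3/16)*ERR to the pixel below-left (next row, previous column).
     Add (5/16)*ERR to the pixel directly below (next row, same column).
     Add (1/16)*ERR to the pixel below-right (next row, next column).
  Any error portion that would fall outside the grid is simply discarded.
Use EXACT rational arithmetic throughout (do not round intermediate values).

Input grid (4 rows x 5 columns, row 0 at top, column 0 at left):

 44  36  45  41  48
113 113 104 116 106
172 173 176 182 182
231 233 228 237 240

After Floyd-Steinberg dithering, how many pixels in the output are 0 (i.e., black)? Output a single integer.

(0,0): OLD=44 → NEW=0, ERR=44
(0,1): OLD=221/4 → NEW=0, ERR=221/4
(0,2): OLD=4427/64 → NEW=0, ERR=4427/64
(0,3): OLD=72973/1024 → NEW=0, ERR=72973/1024
(0,4): OLD=1297243/16384 → NEW=0, ERR=1297243/16384
(1,0): OLD=8775/64 → NEW=255, ERR=-7545/64
(1,1): OLD=48337/512 → NEW=0, ERR=48337/512
(1,2): OLD=3010309/16384 → NEW=255, ERR=-1167611/16384
(1,3): OLD=8274577/65536 → NEW=0, ERR=8274577/65536
(1,4): OLD=199686227/1048576 → NEW=255, ERR=-67700653/1048576
(2,0): OLD=1252235/8192 → NEW=255, ERR=-836725/8192
(2,1): OLD=35936329/262144 → NEW=255, ERR=-30910391/262144
(2,2): OLD=552459355/4194304 → NEW=255, ERR=-517088165/4194304
(2,3): OLD=10130744481/67108864 → NEW=255, ERR=-6982015839/67108864
(2,4): OLD=133355858983/1073741824 → NEW=0, ERR=133355858983/1073741824
(3,0): OLD=742277051/4194304 → NEW=255, ERR=-327270469/4194304
(3,1): OLD=4446486527/33554432 → NEW=255, ERR=-4109893633/33554432
(3,2): OLD=117048464197/1073741824 → NEW=0, ERR=117048464197/1073741824
(3,3): OLD=575012498197/2147483648 → NEW=255, ERR=27404167957/2147483648
(3,4): OLD=9548300467001/34359738368 → NEW=255, ERR=786567183161/34359738368
Output grid:
  Row 0: .....  (5 black, running=5)
  Row 1: #.#.#  (2 black, running=7)
  Row 2: ####.  (1 black, running=8)
  Row 3: ##.##  (1 black, running=9)

Answer: 9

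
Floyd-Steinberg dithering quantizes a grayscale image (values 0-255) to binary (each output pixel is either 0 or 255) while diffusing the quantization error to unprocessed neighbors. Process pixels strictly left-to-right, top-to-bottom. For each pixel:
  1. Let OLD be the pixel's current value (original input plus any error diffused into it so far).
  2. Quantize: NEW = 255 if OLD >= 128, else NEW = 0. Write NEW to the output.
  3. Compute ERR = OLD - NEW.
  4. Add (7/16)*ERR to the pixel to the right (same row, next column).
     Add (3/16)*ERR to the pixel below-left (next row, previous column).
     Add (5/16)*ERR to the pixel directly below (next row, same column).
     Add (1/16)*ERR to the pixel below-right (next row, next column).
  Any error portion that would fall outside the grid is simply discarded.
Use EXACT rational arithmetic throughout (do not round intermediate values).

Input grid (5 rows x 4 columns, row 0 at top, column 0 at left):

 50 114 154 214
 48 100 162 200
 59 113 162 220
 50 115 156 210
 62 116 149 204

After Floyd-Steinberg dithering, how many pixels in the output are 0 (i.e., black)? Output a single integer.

(0,0): OLD=50 → NEW=0, ERR=50
(0,1): OLD=1087/8 → NEW=255, ERR=-953/8
(0,2): OLD=13041/128 → NEW=0, ERR=13041/128
(0,3): OLD=529559/2048 → NEW=255, ERR=7319/2048
(1,0): OLD=5285/128 → NEW=0, ERR=5285/128
(1,1): OLD=105539/1024 → NEW=0, ERR=105539/1024
(1,2): OLD=7607231/32768 → NEW=255, ERR=-748609/32768
(1,3): OLD=103541353/524288 → NEW=255, ERR=-30152087/524288
(2,0): OLD=1494673/16384 → NEW=0, ERR=1494673/16384
(2,1): OLD=96163339/524288 → NEW=255, ERR=-37530101/524288
(2,2): OLD=124991847/1048576 → NEW=0, ERR=124991847/1048576
(2,3): OLD=4240454091/16777216 → NEW=255, ERR=-37735989/16777216
(3,0): OLD=545987777/8388608 → NEW=0, ERR=545987777/8388608
(3,1): OLD=20019621983/134217728 → NEW=255, ERR=-14205898657/134217728
(3,2): OLD=305047570977/2147483648 → NEW=255, ERR=-242560759263/2147483648
(3,3): OLD=5749452012135/34359738368 → NEW=255, ERR=-3012281271705/34359738368
(4,0): OLD=134205312365/2147483648 → NEW=0, ERR=134205312365/2147483648
(4,1): OLD=1600392768903/17179869184 → NEW=0, ERR=1600392768903/17179869184
(4,2): OLD=72240700421607/549755813888 → NEW=255, ERR=-67947032119833/549755813888
(4,3): OLD=1015695695583873/8796093022208 → NEW=0, ERR=1015695695583873/8796093022208
Output grid:
  Row 0: .#.#  (2 black, running=2)
  Row 1: ..##  (2 black, running=4)
  Row 2: .#.#  (2 black, running=6)
  Row 3: .###  (1 black, running=7)
  Row 4: ..#.  (3 black, running=10)

Answer: 10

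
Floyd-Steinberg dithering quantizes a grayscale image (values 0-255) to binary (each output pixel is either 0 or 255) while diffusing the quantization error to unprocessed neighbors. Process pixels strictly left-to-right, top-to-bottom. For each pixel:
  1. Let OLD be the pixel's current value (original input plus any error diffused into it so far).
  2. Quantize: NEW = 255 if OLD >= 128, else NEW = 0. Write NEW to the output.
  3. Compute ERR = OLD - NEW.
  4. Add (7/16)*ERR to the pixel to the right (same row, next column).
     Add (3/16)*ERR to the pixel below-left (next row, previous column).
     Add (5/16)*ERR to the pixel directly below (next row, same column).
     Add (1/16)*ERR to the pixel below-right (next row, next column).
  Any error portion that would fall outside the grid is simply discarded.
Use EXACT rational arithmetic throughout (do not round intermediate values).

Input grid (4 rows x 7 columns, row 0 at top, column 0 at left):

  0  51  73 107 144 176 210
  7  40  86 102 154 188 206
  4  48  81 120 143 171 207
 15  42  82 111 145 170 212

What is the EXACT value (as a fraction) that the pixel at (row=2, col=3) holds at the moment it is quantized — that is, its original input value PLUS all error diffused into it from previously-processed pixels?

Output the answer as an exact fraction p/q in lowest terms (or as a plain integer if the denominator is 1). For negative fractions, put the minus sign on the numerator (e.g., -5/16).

Answer: 1250373405/8388608

Derivation:
(0,0): OLD=0 → NEW=0, ERR=0
(0,1): OLD=51 → NEW=0, ERR=51
(0,2): OLD=1525/16 → NEW=0, ERR=1525/16
(0,3): OLD=38067/256 → NEW=255, ERR=-27213/256
(0,4): OLD=399333/4096 → NEW=0, ERR=399333/4096
(0,5): OLD=14329667/65536 → NEW=255, ERR=-2382013/65536
(0,6): OLD=203526869/1048576 → NEW=255, ERR=-63860011/1048576
(1,0): OLD=265/16 → NEW=0, ERR=265/16
(1,1): OLD=10375/128 → NEW=0, ERR=10375/128
(1,2): OLD=550923/4096 → NEW=255, ERR=-493557/4096
(1,3): OLD=660283/16384 → NEW=0, ERR=660283/16384
(1,4): OLD=197802701/1048576 → NEW=255, ERR=-69584179/1048576
(1,5): OLD=1193557765/8388608 → NEW=255, ERR=-945537275/8388608
(1,6): OLD=18170792939/134217728 → NEW=255, ERR=-16054727701/134217728
(2,0): OLD=49917/2048 → NEW=0, ERR=49917/2048
(2,1): OLD=4091735/65536 → NEW=0, ERR=4091735/65536
(2,2): OLD=87327637/1048576 → NEW=0, ERR=87327637/1048576
(2,3): OLD=1250373405/8388608 → NEW=255, ERR=-888721635/8388608
Target (2,3): original=120, with diffused error = 1250373405/8388608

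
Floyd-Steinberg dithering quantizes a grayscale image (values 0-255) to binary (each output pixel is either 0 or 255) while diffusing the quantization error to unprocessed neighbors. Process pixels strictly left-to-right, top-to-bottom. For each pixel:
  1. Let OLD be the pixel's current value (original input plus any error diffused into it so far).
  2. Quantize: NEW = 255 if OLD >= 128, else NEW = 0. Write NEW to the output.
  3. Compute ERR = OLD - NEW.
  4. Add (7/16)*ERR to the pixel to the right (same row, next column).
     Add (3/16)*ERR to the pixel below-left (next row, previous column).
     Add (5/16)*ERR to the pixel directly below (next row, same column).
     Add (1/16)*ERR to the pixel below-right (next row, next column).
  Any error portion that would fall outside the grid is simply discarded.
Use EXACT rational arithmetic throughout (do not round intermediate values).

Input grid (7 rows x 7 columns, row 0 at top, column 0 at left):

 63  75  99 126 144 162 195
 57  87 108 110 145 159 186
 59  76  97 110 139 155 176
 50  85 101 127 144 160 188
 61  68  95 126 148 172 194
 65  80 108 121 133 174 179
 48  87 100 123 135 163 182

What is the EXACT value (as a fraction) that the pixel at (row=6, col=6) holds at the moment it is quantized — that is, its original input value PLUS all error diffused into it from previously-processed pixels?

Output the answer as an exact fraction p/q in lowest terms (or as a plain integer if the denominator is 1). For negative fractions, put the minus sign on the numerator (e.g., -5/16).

Answer: 74615329065690471375959/590295810358705651712

Derivation:
(0,0): OLD=63 → NEW=0, ERR=63
(0,1): OLD=1641/16 → NEW=0, ERR=1641/16
(0,2): OLD=36831/256 → NEW=255, ERR=-28449/256
(0,3): OLD=316953/4096 → NEW=0, ERR=316953/4096
(0,4): OLD=11655855/65536 → NEW=255, ERR=-5055825/65536
(0,5): OLD=134478537/1048576 → NEW=255, ERR=-132908343/1048576
(0,6): OLD=2341198719/16777216 → NEW=255, ERR=-1936991361/16777216
(1,0): OLD=24555/256 → NEW=0, ERR=24555/256
(1,1): OLD=295149/2048 → NEW=255, ERR=-227091/2048
(1,2): OLD=2993649/65536 → NEW=0, ERR=2993649/65536
(1,3): OLD=34801181/262144 → NEW=255, ERR=-32045539/262144
(1,4): OLD=813370167/16777216 → NEW=0, ERR=813370167/16777216
(1,5): OLD=15318447975/134217728 → NEW=0, ERR=15318447975/134217728
(1,6): OLD=412169172009/2147483648 → NEW=255, ERR=-135439158231/2147483648
(2,0): OLD=2234239/32768 → NEW=0, ERR=2234239/32768
(2,1): OLD=89903589/1048576 → NEW=0, ERR=89903589/1048576
(2,2): OLD=1995389935/16777216 → NEW=0, ERR=1995389935/16777216
(2,3): OLD=18223770935/134217728 → NEW=255, ERR=-16001749705/134217728
(2,4): OLD=124285406887/1073741824 → NEW=0, ERR=124285406887/1073741824
(2,5): OLD=7989024888141/34359738368 → NEW=255, ERR=-772708395699/34359738368
(2,6): OLD=84434454497515/549755813888 → NEW=255, ERR=-55753278043925/549755813888
(3,0): OLD=1466049807/16777216 → NEW=0, ERR=1466049807/16777216
(3,1): OLD=23700874851/134217728 → NEW=255, ERR=-10524645789/134217728
(3,2): OLD=93270667801/1073741824 → NEW=0, ERR=93270667801/1073741824
(3,3): OLD=673807312319/4294967296 → NEW=255, ERR=-421409348161/4294967296
(3,4): OLD=69037005693199/549755813888 → NEW=0, ERR=69037005693199/549755813888
(3,5): OLD=862595772972061/4398046511104 → NEW=255, ERR=-258906087359459/4398046511104
(3,6): OLD=9087943497478147/70368744177664 → NEW=255, ERR=-8856086267826173/70368744177664
(4,0): OLD=158064557441/2147483648 → NEW=0, ERR=158064557441/2147483648
(4,1): OLD=3348220830093/34359738368 → NEW=0, ERR=3348220830093/34359738368
(4,2): OLD=77779521300323/549755813888 → NEW=255, ERR=-62408211241117/549755813888
(4,3): OLD=328306929140529/4398046511104 → NEW=0, ERR=328306929140529/4398046511104
(4,4): OLD=7132980717705347/35184372088832 → NEW=255, ERR=-1839034164946813/35184372088832
(4,5): OLD=129464296604170179/1125899906842624 → NEW=0, ERR=129464296604170179/1125899906842624
(4,6): OLD=3626276527278580805/18014398509481984 → NEW=255, ERR=-967395092639325115/18014398509481984
(5,0): OLD=58423954988279/549755813888 → NEW=0, ERR=58423954988279/549755813888
(5,1): OLD=616876343041789/4398046511104 → NEW=255, ERR=-504625517289731/4398046511104
(5,2): OLD=1492305177094203/35184372088832 → NEW=0, ERR=1492305177094203/35184372088832
(5,3): OLD=41092064877493703/281474976710656 → NEW=255, ERR=-30684054183723577/281474976710656
(5,4): OLD=1714955481897839597/18014398509481984 → NEW=0, ERR=1714955481897839597/18014398509481984
(5,5): OLD=34335073390822795677/144115188075855872 → NEW=255, ERR=-2414299568520451683/144115188075855872
(5,6): OLD=373721427929368833939/2305843009213693952 → NEW=255, ERR=-214268539420123123821/2305843009213693952
(6,0): OLD=4200781368189839/70368744177664 → NEW=0, ERR=4200781368189839/70368744177664
(6,1): OLD=103420817390523611/1125899906842624 → NEW=0, ERR=103420817390523611/1125899906842624
(6,2): OLD=2266761618386082097/18014398509481984 → NEW=0, ERR=2266761618386082097/18014398509481984
(6,3): OLD=23704848476468662639/144115188075855872 → NEW=255, ERR=-13044524482874584721/144115188075855872
(6,4): OLD=33202777461501543485/288230376151711744 → NEW=0, ERR=33202777461501543485/288230376151711744
(6,5): OLD=7256558823814318224289/36893488147419103232 → NEW=255, ERR=-2151280653777553099871/36893488147419103232
(6,6): OLD=74615329065690471375959/590295810358705651712 → NEW=0, ERR=74615329065690471375959/590295810358705651712
Target (6,6): original=182, with diffused error = 74615329065690471375959/590295810358705651712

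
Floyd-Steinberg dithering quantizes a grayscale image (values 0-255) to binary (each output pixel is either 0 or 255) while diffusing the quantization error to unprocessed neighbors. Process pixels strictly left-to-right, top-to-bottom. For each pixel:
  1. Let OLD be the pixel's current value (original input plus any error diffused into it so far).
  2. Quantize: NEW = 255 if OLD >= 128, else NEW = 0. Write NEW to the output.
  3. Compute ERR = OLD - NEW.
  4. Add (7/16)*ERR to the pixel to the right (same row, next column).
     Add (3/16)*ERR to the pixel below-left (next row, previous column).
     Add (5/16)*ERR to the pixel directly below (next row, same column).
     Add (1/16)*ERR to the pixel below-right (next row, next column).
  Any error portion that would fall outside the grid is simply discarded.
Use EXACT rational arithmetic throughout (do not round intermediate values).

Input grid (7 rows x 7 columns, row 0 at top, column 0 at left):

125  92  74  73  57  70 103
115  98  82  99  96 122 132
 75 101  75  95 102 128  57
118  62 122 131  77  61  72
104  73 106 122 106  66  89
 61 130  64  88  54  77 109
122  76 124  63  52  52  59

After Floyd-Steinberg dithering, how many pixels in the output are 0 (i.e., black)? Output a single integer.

Answer: 33

Derivation:
(0,0): OLD=125 → NEW=0, ERR=125
(0,1): OLD=2347/16 → NEW=255, ERR=-1733/16
(0,2): OLD=6813/256 → NEW=0, ERR=6813/256
(0,3): OLD=346699/4096 → NEW=0, ERR=346699/4096
(0,4): OLD=6162445/65536 → NEW=0, ERR=6162445/65536
(0,5): OLD=116537435/1048576 → NEW=0, ERR=116537435/1048576
(0,6): OLD=2543815293/16777216 → NEW=255, ERR=-1734374787/16777216
(1,0): OLD=34241/256 → NEW=255, ERR=-31039/256
(1,1): OLD=48967/2048 → NEW=0, ERR=48967/2048
(1,2): OLD=7200979/65536 → NEW=0, ERR=7200979/65536
(1,3): OLD=50545815/262144 → NEW=255, ERR=-16300905/262144
(1,4): OLD=2085550245/16777216 → NEW=0, ERR=2085550245/16777216
(1,5): OLD=26522716853/134217728 → NEW=255, ERR=-7702803787/134217728
(1,6): OLD=175090015227/2147483648 → NEW=0, ERR=175090015227/2147483648
(2,0): OLD=1362941/32768 → NEW=0, ERR=1362941/32768
(2,1): OLD=146479023/1048576 → NEW=255, ERR=-120907857/1048576
(2,2): OLD=817474765/16777216 → NEW=0, ERR=817474765/16777216
(2,3): OLD=17053751717/134217728 → NEW=0, ERR=17053751717/134217728
(2,4): OLD=195193564597/1073741824 → NEW=255, ERR=-78610600523/1073741824
(2,5): OLD=3473494277863/34359738368 → NEW=0, ERR=3473494277863/34359738368
(2,6): OLD=67685824785345/549755813888 → NEW=0, ERR=67685824785345/549755813888
(3,0): OLD=1835058477/16777216 → NEW=0, ERR=1835058477/16777216
(3,1): OLD=11483014569/134217728 → NEW=0, ERR=11483014569/134217728
(3,2): OLD=205379073547/1073741824 → NEW=255, ERR=-68425091573/1073741824
(3,3): OLD=567555968541/4294967296 → NEW=255, ERR=-527660691939/4294967296
(3,4): OLD=14990746110253/549755813888 → NEW=0, ERR=14990746110253/549755813888
(3,5): OLD=541092643121879/4398046511104 → NEW=0, ERR=541092643121879/4398046511104
(3,6): OLD=12006238341625225/70368744177664 → NEW=255, ERR=-5937791423679095/70368744177664
(4,0): OLD=331189682179/2147483648 → NEW=255, ERR=-216418648061/2147483648
(4,1): OLD=1736308465575/34359738368 → NEW=0, ERR=1736308465575/34359738368
(4,2): OLD=49756056002601/549755813888 → NEW=0, ERR=49756056002601/549755813888
(4,3): OLD=546825744666003/4398046511104 → NEW=0, ERR=546825744666003/4398046511104
(4,4): OLD=6484725160362313/35184372088832 → NEW=255, ERR=-2487289722289847/35184372088832
(4,5): OLD=66880190420380745/1125899906842624 → NEW=0, ERR=66880190420380745/1125899906842624
(4,6): OLD=1734939203031435215/18014398509481984 → NEW=0, ERR=1734939203031435215/18014398509481984
(5,0): OLD=21430538199013/549755813888 → NEW=0, ERR=21430538199013/549755813888
(5,1): OLD=763137765815159/4398046511104 → NEW=255, ERR=-358364094516361/4398046511104
(5,2): OLD=2924008961725809/35184372088832 → NEW=0, ERR=2924008961725809/35184372088832
(5,3): OLD=43801603418546581/281474976710656 → NEW=255, ERR=-27974515642670699/281474976710656
(5,4): OLD=132152687846511047/18014398509481984 → NEW=0, ERR=132152687846511047/18014398509481984
(5,5): OLD=16200274141759872599/144115188075855872 → NEW=0, ERR=16200274141759872599/144115188075855872
(5,6): OLD=442697039491677892921/2305843009213693952 → NEW=255, ERR=-145292927857814064839/2305843009213693952
(6,0): OLD=8367116034086445/70368744177664 → NEW=0, ERR=8367116034086445/70368744177664
(6,1): OLD=135756240257164177/1125899906842624 → NEW=0, ERR=135756240257164177/1125899906842624
(6,2): OLD=3224485134943807891/18014398509481984 → NEW=255, ERR=-1369186484974098029/18014398509481984
(6,3): OLD=757956974513838669/144115188075855872 → NEW=0, ERR=757956974513838669/144115188075855872
(6,4): OLD=20596689153850202247/288230376151711744 → NEW=0, ERR=20596689153850202247/288230376151711744
(6,5): OLD=3948934668093105721315/36893488147419103232 → NEW=0, ERR=3948934668093105721315/36893488147419103232
(6,6): OLD=54993831439480775698437/590295810358705651712 → NEW=0, ERR=54993831439480775698437/590295810358705651712
Output grid:
  Row 0: .#....#  (5 black, running=5)
  Row 1: #..#.#.  (4 black, running=9)
  Row 2: .#..#..  (5 black, running=14)
  Row 3: ..##..#  (4 black, running=18)
  Row 4: #...#..  (5 black, running=23)
  Row 5: .#.#..#  (4 black, running=27)
  Row 6: ..#....  (6 black, running=33)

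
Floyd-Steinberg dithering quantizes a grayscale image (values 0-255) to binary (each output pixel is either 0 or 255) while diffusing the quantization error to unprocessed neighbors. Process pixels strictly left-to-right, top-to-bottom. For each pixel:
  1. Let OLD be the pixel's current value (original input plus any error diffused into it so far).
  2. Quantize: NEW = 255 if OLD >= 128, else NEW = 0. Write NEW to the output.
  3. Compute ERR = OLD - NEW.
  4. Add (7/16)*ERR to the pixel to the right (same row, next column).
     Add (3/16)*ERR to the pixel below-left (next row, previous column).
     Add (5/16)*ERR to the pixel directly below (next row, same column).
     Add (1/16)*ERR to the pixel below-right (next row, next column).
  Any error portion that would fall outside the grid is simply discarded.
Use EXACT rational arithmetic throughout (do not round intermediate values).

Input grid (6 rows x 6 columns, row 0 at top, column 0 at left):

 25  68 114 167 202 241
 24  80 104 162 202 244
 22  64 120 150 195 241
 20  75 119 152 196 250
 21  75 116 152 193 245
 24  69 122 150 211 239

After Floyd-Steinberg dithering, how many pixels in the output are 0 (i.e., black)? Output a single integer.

(0,0): OLD=25 → NEW=0, ERR=25
(0,1): OLD=1263/16 → NEW=0, ERR=1263/16
(0,2): OLD=38025/256 → NEW=255, ERR=-27255/256
(0,3): OLD=493247/4096 → NEW=0, ERR=493247/4096
(0,4): OLD=16691001/65536 → NEW=255, ERR=-20679/65536
(0,5): OLD=252562063/1048576 → NEW=255, ERR=-14824817/1048576
(1,0): OLD=11933/256 → NEW=0, ERR=11933/256
(1,1): OLD=218443/2048 → NEW=0, ERR=218443/2048
(1,2): OLD=9496615/65536 → NEW=255, ERR=-7215065/65536
(1,3): OLD=37946075/262144 → NEW=255, ERR=-28900645/262144
(1,4): OLD=2659922033/16777216 → NEW=255, ERR=-1618268047/16777216
(1,5): OLD=52979095751/268435456 → NEW=255, ERR=-15471945529/268435456
(2,0): OLD=1853545/32768 → NEW=0, ERR=1853545/32768
(2,1): OLD=109419027/1048576 → NEW=0, ERR=109419027/1048576
(2,2): OLD=1967028985/16777216 → NEW=0, ERR=1967028985/16777216
(2,3): OLD=19042227057/134217728 → NEW=255, ERR=-15183293583/134217728
(2,4): OLD=419480971731/4294967296 → NEW=0, ERR=419480971731/4294967296
(2,5): OLD=17845728433141/68719476736 → NEW=255, ERR=322261865461/68719476736
(3,0): OLD=960368601/16777216 → NEW=0, ERR=960368601/16777216
(3,1): OLD=21229431781/134217728 → NEW=255, ERR=-12996088859/134217728
(3,2): OLD=105857423103/1073741824 → NEW=0, ERR=105857423103/1073741824
(3,3): OLD=12742043672829/68719476736 → NEW=255, ERR=-4781422894851/68719476736
(3,4): OLD=104392867900253/549755813888 → NEW=255, ERR=-35794864641187/549755813888
(3,5): OLD=2015043242063699/8796093022208 → NEW=255, ERR=-227960478599341/8796093022208
(4,0): OLD=44523634071/2147483648 → NEW=0, ERR=44523634071/2147483648
(4,1): OLD=2607030426923/34359738368 → NEW=0, ERR=2607030426923/34359738368
(4,2): OLD=176917884011537/1099511627776 → NEW=255, ERR=-103457581071343/1099511627776
(4,3): OLD=1460924193074101/17592186044416 → NEW=0, ERR=1460924193074101/17592186044416
(4,4): OLD=56232154381407493/281474976710656 → NEW=255, ERR=-15543964679809787/281474976710656
(4,5): OLD=939773508674920707/4503599627370496 → NEW=255, ERR=-208644396304555773/4503599627370496
(5,0): OLD=24577121539761/549755813888 → NEW=0, ERR=24577121539761/549755813888
(5,1): OLD=1687488764359361/17592186044416 → NEW=0, ERR=1687488764359361/17592186044416
(5,2): OLD=21796667090657499/140737488355328 → NEW=255, ERR=-14091392439951141/140737488355328
(5,3): OLD=522017350598493337/4503599627370496 → NEW=0, ERR=522017350598493337/4503599627370496
(5,4): OLD=2170352503290095929/9007199254740992 → NEW=255, ERR=-126483306668857031/9007199254740992
(5,5): OLD=30974295970648083277/144115188075855872 → NEW=255, ERR=-5775076988695164083/144115188075855872
Output grid:
  Row 0: ..#.##  (3 black, running=3)
  Row 1: ..####  (2 black, running=5)
  Row 2: ...#.#  (4 black, running=9)
  Row 3: .#.###  (2 black, running=11)
  Row 4: ..#.##  (3 black, running=14)
  Row 5: ..#.##  (3 black, running=17)

Answer: 17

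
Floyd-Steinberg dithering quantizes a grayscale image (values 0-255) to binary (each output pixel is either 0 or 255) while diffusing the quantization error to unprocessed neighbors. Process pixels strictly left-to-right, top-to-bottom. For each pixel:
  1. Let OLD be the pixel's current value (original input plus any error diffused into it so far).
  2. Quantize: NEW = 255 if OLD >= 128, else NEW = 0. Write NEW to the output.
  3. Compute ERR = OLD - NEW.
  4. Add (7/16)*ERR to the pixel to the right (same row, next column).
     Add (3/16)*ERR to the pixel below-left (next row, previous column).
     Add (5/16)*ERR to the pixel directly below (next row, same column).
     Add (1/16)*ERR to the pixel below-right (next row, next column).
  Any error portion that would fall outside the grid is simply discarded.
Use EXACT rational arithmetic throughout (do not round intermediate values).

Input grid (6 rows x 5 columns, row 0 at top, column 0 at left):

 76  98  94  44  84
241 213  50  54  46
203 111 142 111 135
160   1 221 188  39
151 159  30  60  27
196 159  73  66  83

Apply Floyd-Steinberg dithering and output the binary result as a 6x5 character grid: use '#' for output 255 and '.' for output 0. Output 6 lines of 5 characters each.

Answer: .#...
##..#
#.#.#
#.##.
.#...
#...#

Derivation:
(0,0): OLD=76 → NEW=0, ERR=76
(0,1): OLD=525/4 → NEW=255, ERR=-495/4
(0,2): OLD=2551/64 → NEW=0, ERR=2551/64
(0,3): OLD=62913/1024 → NEW=0, ERR=62913/1024
(0,4): OLD=1816647/16384 → NEW=0, ERR=1816647/16384
(1,0): OLD=15459/64 → NEW=255, ERR=-861/64
(1,1): OLD=92501/512 → NEW=255, ERR=-38059/512
(1,2): OLD=552473/16384 → NEW=0, ERR=552473/16384
(1,3): OLD=7289781/65536 → NEW=0, ERR=7289781/65536
(1,4): OLD=139622335/1048576 → NEW=255, ERR=-127764545/1048576
(2,0): OLD=1514359/8192 → NEW=255, ERR=-574601/8192
(2,1): OLD=16401133/262144 → NEW=0, ERR=16401133/262144
(2,2): OLD=822588103/4194304 → NEW=255, ERR=-246959417/4194304
(2,3): OLD=6661356453/67108864 → NEW=0, ERR=6661356453/67108864
(2,4): OLD=158164722755/1073741824 → NEW=255, ERR=-115639442365/1073741824
(3,0): OLD=628355879/4194304 → NEW=255, ERR=-441191641/4194304
(3,1): OLD=-1372107973/33554432 → NEW=0, ERR=-1372107973/33554432
(3,2): OLD=222513437529/1073741824 → NEW=255, ERR=-51290727591/1073741824
(3,3): OLD=374193611481/2147483648 → NEW=255, ERR=-173414718759/2147483648
(3,4): OLD=-817104252115/34359738368 → NEW=0, ERR=-817104252115/34359738368
(4,0): OLD=59303518153/536870912 → NEW=0, ERR=59303518153/536870912
(4,1): OLD=3075493935849/17179869184 → NEW=255, ERR=-1305372706071/17179869184
(4,2): OLD=-9859002473849/274877906944 → NEW=0, ERR=-9859002473849/274877906944
(4,3): OLD=51143425029481/4398046511104 → NEW=0, ERR=51143425029481/4398046511104
(4,4): OLD=1379860002631263/70368744177664 → NEW=0, ERR=1379860002631263/70368744177664
(5,0): OLD=59448514547291/274877906944 → NEW=255, ERR=-10645351723429/274877906944
(5,1): OLD=260564255294321/2199023255552 → NEW=0, ERR=260564255294321/2199023255552
(5,2): OLD=7815352563516313/70368744177664 → NEW=0, ERR=7815352563516313/70368744177664
(5,3): OLD=33681002793293575/281474976710656 → NEW=0, ERR=33681002793293575/281474976710656
(5,4): OLD=640436167879318237/4503599627370496 → NEW=255, ERR=-507981737100158243/4503599627370496
Row 0: .#...
Row 1: ##..#
Row 2: #.#.#
Row 3: #.##.
Row 4: .#...
Row 5: #...#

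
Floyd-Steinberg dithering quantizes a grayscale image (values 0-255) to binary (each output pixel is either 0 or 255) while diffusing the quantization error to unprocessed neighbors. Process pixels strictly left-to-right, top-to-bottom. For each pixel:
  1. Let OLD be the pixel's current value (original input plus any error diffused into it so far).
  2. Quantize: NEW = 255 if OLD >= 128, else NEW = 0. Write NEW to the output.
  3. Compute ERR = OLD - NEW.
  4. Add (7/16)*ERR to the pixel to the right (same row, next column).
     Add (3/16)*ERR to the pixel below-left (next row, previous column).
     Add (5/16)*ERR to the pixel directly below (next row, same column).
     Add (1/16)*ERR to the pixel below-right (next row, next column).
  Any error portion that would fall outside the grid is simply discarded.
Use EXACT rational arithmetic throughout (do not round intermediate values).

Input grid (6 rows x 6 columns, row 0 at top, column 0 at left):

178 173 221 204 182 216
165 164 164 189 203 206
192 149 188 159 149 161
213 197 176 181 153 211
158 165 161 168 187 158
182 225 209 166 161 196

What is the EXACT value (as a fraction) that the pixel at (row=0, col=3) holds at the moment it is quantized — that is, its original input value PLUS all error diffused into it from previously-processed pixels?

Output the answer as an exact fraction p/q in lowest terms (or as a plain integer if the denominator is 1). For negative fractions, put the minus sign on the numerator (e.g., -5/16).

(0,0): OLD=178 → NEW=255, ERR=-77
(0,1): OLD=2229/16 → NEW=255, ERR=-1851/16
(0,2): OLD=43619/256 → NEW=255, ERR=-21661/256
(0,3): OLD=683957/4096 → NEW=255, ERR=-360523/4096
Target (0,3): original=204, with diffused error = 683957/4096

Answer: 683957/4096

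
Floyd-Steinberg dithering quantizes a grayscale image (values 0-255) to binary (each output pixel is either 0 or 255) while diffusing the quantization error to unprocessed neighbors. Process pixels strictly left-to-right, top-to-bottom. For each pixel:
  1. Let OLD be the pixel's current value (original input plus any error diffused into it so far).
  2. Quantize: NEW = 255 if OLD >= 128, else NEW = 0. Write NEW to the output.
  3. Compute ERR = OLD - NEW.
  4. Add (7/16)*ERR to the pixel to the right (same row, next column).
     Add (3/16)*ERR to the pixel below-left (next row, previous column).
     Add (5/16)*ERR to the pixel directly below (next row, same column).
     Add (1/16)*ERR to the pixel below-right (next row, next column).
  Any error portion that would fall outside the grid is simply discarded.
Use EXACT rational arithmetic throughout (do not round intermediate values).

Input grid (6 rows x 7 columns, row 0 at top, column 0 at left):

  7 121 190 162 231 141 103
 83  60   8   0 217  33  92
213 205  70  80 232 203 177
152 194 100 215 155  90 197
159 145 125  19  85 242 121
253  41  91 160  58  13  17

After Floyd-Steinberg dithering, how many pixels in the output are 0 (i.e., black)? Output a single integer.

(0,0): OLD=7 → NEW=0, ERR=7
(0,1): OLD=1985/16 → NEW=0, ERR=1985/16
(0,2): OLD=62535/256 → NEW=255, ERR=-2745/256
(0,3): OLD=644337/4096 → NEW=255, ERR=-400143/4096
(0,4): OLD=12337815/65536 → NEW=255, ERR=-4373865/65536
(0,5): OLD=117232161/1048576 → NEW=0, ERR=117232161/1048576
(0,6): OLD=2548678375/16777216 → NEW=255, ERR=-1729511705/16777216
(1,0): OLD=27763/256 → NEW=0, ERR=27763/256
(1,1): OLD=296229/2048 → NEW=255, ERR=-226011/2048
(1,2): OLD=-3551735/65536 → NEW=0, ERR=-3551735/65536
(1,3): OLD=-17674475/262144 → NEW=0, ERR=-17674475/262144
(1,4): OLD=3045121247/16777216 → NEW=255, ERR=-1233068833/16777216
(1,5): OLD=1648608271/134217728 → NEW=0, ERR=1648608271/134217728
(1,6): OLD=154934001921/2147483648 → NEW=0, ERR=154934001921/2147483648
(2,0): OLD=7412071/32768 → NEW=255, ERR=-943769/32768
(2,1): OLD=162035677/1048576 → NEW=255, ERR=-105351203/1048576
(2,2): OLD=-175003433/16777216 → NEW=0, ERR=-175003433/16777216
(2,3): OLD=4992764895/134217728 → NEW=0, ERR=4992764895/134217728
(2,4): OLD=239869650447/1073741824 → NEW=255, ERR=-33934514673/1073741824
(2,5): OLD=6938801540101/34359738368 → NEW=255, ERR=-1822931743739/34359738368
(2,6): OLD=97363020723059/549755813888 → NEW=255, ERR=-42824711818381/549755813888
(3,0): OLD=2083080183/16777216 → NEW=0, ERR=2083080183/16777216
(3,1): OLD=28610861739/134217728 → NEW=255, ERR=-5614658901/134217728
(3,2): OLD=84969477937/1073741824 → NEW=0, ERR=84969477937/1073741824
(3,3): OLD=1093791263047/4294967296 → NEW=255, ERR=-1425397433/4294967296
(3,4): OLD=75512159130615/549755813888 → NEW=255, ERR=-64675573410825/549755813888
(3,5): OLD=23618105828053/4398046511104 → NEW=0, ERR=23618105828053/4398046511104
(3,6): OLD=12081645607862347/70368744177664 → NEW=255, ERR=-5862384157441973/70368744177664
(4,0): OLD=407929130649/2147483648 → NEW=255, ERR=-139679199591/2147483648
(4,1): OLD=4331686085189/34359738368 → NEW=0, ERR=4331686085189/34359738368
(4,2): OLD=111164833585195/549755813888 → NEW=255, ERR=-29022898956245/549755813888
(4,3): OLD=-93734563578807/4398046511104 → NEW=0, ERR=-93734563578807/4398046511104
(4,4): OLD=1403786542064779/35184372088832 → NEW=0, ERR=1403786542064779/35184372088832
(4,5): OLD=268144611642154635/1125899906842624 → NEW=255, ERR=-18959864602714485/1125899906842624
(4,6): OLD=1584078669924942397/18014398509481984 → NEW=0, ERR=1584078669924942397/18014398509481984
(5,0): OLD=140908943201951/549755813888 → NEW=255, ERR=721210660511/549755813888
(5,1): OLD=294698301692597/4398046511104 → NEW=0, ERR=294698301692597/4398046511104
(5,2): OLD=3789390000966787/35184372088832 → NEW=0, ERR=3789390000966787/35184372088832
(5,3): OLD=57601117052009903/281474976710656 → NEW=255, ERR=-14175002009207377/281474976710656
(5,4): OLD=791665261938195109/18014398509481984 → NEW=0, ERR=791665261938195109/18014398509481984
(5,5): OLD=6621418637317226837/144115188075855872 → NEW=0, ERR=6621418637317226837/144115188075855872
(5,6): OLD=146485545745703626843/2305843009213693952 → NEW=0, ERR=146485545745703626843/2305843009213693952
Output grid:
  Row 0: ..###.#  (3 black, running=3)
  Row 1: .#..#..  (5 black, running=8)
  Row 2: ##..###  (2 black, running=10)
  Row 3: .#.##.#  (3 black, running=13)
  Row 4: #.#..#.  (4 black, running=17)
  Row 5: #..#...  (5 black, running=22)

Answer: 22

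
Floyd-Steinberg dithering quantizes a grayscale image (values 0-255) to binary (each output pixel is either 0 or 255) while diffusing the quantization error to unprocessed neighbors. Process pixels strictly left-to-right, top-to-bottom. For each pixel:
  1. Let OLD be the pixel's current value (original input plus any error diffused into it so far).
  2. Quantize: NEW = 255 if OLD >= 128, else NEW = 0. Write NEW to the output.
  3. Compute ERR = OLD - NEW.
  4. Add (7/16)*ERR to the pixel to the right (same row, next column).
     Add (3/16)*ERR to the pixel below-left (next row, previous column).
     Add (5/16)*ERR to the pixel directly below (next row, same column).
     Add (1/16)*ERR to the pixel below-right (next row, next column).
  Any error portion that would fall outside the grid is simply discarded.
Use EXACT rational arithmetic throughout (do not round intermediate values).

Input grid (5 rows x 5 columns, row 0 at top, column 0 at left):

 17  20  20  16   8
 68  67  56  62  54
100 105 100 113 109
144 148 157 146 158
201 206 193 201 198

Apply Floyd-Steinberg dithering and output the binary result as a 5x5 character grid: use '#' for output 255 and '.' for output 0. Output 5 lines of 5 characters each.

Answer: .....
...#.
#.#..
#.###
###.#

Derivation:
(0,0): OLD=17 → NEW=0, ERR=17
(0,1): OLD=439/16 → NEW=0, ERR=439/16
(0,2): OLD=8193/256 → NEW=0, ERR=8193/256
(0,3): OLD=122887/4096 → NEW=0, ERR=122887/4096
(0,4): OLD=1384497/65536 → NEW=0, ERR=1384497/65536
(1,0): OLD=20085/256 → NEW=0, ERR=20085/256
(1,1): OLD=239539/2048 → NEW=0, ERR=239539/2048
(1,2): OLD=8160047/65536 → NEW=0, ERR=8160047/65536
(1,3): OLD=34553475/262144 → NEW=255, ERR=-32293245/262144
(1,4): OLD=35994409/4194304 → NEW=0, ERR=35994409/4194304
(2,0): OLD=4798817/32768 → NEW=255, ERR=-3557023/32768
(2,1): OLD=128250299/1048576 → NEW=0, ERR=128250299/1048576
(2,2): OLD=2963402481/16777216 → NEW=255, ERR=-1314787599/16777216
(2,3): OLD=13316759875/268435456 → NEW=0, ERR=13316759875/268435456
(2,4): OLD=539818682389/4294967296 → NEW=0, ERR=539818682389/4294967296
(3,0): OLD=2231546321/16777216 → NEW=255, ERR=-2046643759/16777216
(3,1): OLD=14948203261/134217728 → NEW=0, ERR=14948203261/134217728
(3,2): OLD=851184059375/4294967296 → NEW=255, ERR=-244032601105/4294967296
(3,3): OLD=1334128325943/8589934592 → NEW=255, ERR=-856304995017/8589934592
(3,4): OLD=21545542823347/137438953472 → NEW=255, ERR=-13501390312013/137438953472
(4,0): OLD=394623072671/2147483648 → NEW=255, ERR=-152985257569/2147483648
(4,1): OLD=13150092517791/68719476736 → NEW=255, ERR=-4373374049889/68719476736
(4,2): OLD=149171677912369/1099511627776 → NEW=255, ERR=-131203787170511/1099511627776
(4,3): OLD=1683061974551967/17592186044416 → NEW=0, ERR=1683061974551967/17592186044416
(4,4): OLD=57118876781090521/281474976710656 → NEW=255, ERR=-14657242280126759/281474976710656
Row 0: .....
Row 1: ...#.
Row 2: #.#..
Row 3: #.###
Row 4: ###.#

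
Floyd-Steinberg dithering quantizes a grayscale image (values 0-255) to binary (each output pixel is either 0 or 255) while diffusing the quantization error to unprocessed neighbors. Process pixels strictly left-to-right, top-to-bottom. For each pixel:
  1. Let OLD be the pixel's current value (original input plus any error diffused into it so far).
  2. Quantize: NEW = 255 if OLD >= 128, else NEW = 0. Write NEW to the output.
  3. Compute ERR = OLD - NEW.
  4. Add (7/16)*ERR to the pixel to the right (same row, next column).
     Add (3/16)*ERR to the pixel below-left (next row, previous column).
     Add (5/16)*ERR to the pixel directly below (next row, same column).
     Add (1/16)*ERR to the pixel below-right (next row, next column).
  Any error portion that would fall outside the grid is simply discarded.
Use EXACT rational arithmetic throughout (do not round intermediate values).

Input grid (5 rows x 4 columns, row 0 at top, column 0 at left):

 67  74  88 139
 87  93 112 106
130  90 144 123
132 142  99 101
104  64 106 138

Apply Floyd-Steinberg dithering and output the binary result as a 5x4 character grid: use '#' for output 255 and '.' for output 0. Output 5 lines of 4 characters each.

(0,0): OLD=67 → NEW=0, ERR=67
(0,1): OLD=1653/16 → NEW=0, ERR=1653/16
(0,2): OLD=34099/256 → NEW=255, ERR=-31181/256
(0,3): OLD=351077/4096 → NEW=0, ERR=351077/4096
(1,0): OLD=32591/256 → NEW=0, ERR=32591/256
(1,1): OLD=332457/2048 → NEW=255, ERR=-189783/2048
(1,2): OLD=3664989/65536 → NEW=0, ERR=3664989/65536
(1,3): OLD=156907803/1048576 → NEW=255, ERR=-110479077/1048576
(2,0): OLD=4994131/32768 → NEW=255, ERR=-3361709/32768
(2,1): OLD=36280897/1048576 → NEW=0, ERR=36280897/1048576
(2,2): OLD=316809797/2097152 → NEW=255, ERR=-217963963/2097152
(2,3): OLD=1613936273/33554432 → NEW=0, ERR=1613936273/33554432
(3,0): OLD=1785561763/16777216 → NEW=0, ERR=1785561763/16777216
(3,1): OLD=46566908733/268435456 → NEW=255, ERR=-21884132547/268435456
(3,2): OLD=180538278339/4294967296 → NEW=0, ERR=180538278339/4294967296
(3,3): OLD=8790964117205/68719476736 → NEW=0, ERR=8790964117205/68719476736
(4,0): OLD=523869142183/4294967296 → NEW=0, ERR=523869142183/4294967296
(4,1): OLD=3656559274485/34359738368 → NEW=0, ERR=3656559274485/34359738368
(4,2): OLD=202953679073749/1099511627776 → NEW=255, ERR=-77421786009131/1099511627776
(4,3): OLD=2635264100696675/17592186044416 → NEW=255, ERR=-1850743340629405/17592186044416
Row 0: ..#.
Row 1: .#.#
Row 2: #.#.
Row 3: .#..
Row 4: ..##

Answer: ..#.
.#.#
#.#.
.#..
..##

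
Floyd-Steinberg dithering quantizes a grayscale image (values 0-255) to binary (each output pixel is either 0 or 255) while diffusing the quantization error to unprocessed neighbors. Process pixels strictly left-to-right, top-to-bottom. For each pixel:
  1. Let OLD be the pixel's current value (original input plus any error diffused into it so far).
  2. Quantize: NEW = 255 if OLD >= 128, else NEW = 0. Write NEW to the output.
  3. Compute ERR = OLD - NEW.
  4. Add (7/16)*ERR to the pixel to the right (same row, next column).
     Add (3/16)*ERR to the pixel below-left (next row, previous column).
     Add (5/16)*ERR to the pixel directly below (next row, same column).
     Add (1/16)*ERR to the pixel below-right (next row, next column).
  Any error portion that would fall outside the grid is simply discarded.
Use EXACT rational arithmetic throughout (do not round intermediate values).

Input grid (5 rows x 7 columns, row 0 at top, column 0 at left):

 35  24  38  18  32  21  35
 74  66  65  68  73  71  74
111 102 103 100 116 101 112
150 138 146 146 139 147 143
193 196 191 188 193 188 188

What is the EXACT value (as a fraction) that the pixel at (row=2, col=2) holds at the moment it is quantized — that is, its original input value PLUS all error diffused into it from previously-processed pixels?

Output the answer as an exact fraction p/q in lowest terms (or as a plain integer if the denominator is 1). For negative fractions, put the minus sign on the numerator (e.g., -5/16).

(0,0): OLD=35 → NEW=0, ERR=35
(0,1): OLD=629/16 → NEW=0, ERR=629/16
(0,2): OLD=14131/256 → NEW=0, ERR=14131/256
(0,3): OLD=172645/4096 → NEW=0, ERR=172645/4096
(0,4): OLD=3305667/65536 → NEW=0, ERR=3305667/65536
(0,5): OLD=45159765/1048576 → NEW=0, ERR=45159765/1048576
(0,6): OLD=903320915/16777216 → NEW=0, ERR=903320915/16777216
(1,0): OLD=23631/256 → NEW=0, ERR=23631/256
(1,1): OLD=268713/2048 → NEW=255, ERR=-253527/2048
(1,2): OLD=2519901/65536 → NEW=0, ERR=2519901/65536
(1,3): OLD=29072153/262144 → NEW=0, ERR=29072153/262144
(1,4): OLD=2482886827/16777216 → NEW=255, ERR=-1795303253/16777216
(1,5): OLD=6830394651/134217728 → NEW=0, ERR=6830394651/134217728
(1,6): OLD=248639839029/2147483648 → NEW=0, ERR=248639839029/2147483648
(2,0): OLD=3821907/32768 → NEW=0, ERR=3821907/32768
(2,1): OLD=133506369/1048576 → NEW=0, ERR=133506369/1048576
(2,2): OLD=3083249923/16777216 → NEW=255, ERR=-1194940157/16777216
Target (2,2): original=103, with diffused error = 3083249923/16777216

Answer: 3083249923/16777216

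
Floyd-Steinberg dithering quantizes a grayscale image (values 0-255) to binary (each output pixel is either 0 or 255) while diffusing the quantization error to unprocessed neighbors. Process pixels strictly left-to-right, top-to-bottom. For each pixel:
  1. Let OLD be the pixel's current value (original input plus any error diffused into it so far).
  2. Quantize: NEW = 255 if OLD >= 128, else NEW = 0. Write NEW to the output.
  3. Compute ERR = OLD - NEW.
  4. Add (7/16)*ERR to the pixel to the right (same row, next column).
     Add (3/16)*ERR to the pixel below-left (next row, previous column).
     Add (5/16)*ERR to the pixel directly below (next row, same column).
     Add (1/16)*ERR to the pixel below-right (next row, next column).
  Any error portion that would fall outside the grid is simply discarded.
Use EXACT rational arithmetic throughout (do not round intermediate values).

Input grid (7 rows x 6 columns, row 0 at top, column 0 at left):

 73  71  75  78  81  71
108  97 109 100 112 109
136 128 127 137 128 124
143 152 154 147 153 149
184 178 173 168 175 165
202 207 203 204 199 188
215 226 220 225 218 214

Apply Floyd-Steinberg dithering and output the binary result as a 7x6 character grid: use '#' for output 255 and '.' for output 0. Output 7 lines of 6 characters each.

(0,0): OLD=73 → NEW=0, ERR=73
(0,1): OLD=1647/16 → NEW=0, ERR=1647/16
(0,2): OLD=30729/256 → NEW=0, ERR=30729/256
(0,3): OLD=534591/4096 → NEW=255, ERR=-509889/4096
(0,4): OLD=1739193/65536 → NEW=0, ERR=1739193/65536
(0,5): OLD=86623247/1048576 → NEW=0, ERR=86623247/1048576
(1,0): OLD=38429/256 → NEW=255, ERR=-26851/256
(1,1): OLD=225995/2048 → NEW=0, ERR=225995/2048
(1,2): OLD=11657639/65536 → NEW=255, ERR=-5054041/65536
(1,3): OLD=10443099/262144 → NEW=0, ERR=10443099/262144
(1,4): OLD=2439928561/16777216 → NEW=255, ERR=-1838261519/16777216
(1,5): OLD=23766727239/268435456 → NEW=0, ERR=23766727239/268435456
(2,0): OLD=4060393/32768 → NEW=0, ERR=4060393/32768
(2,1): OLD=205186451/1048576 → NEW=255, ERR=-62200429/1048576
(2,2): OLD=1532006777/16777216 → NEW=0, ERR=1532006777/16777216
(2,3): OLD=22016438769/134217728 → NEW=255, ERR=-12209081871/134217728
(2,4): OLD=313761661267/4294967296 → NEW=0, ERR=313761661267/4294967296
(2,5): OLD=12148289974389/68719476736 → NEW=255, ERR=-5375176593291/68719476736
(3,0): OLD=2862203481/16777216 → NEW=255, ERR=-1415986599/16777216
(3,1): OLD=16294595173/134217728 → NEW=0, ERR=16294595173/134217728
(3,2): OLD=230733009279/1073741824 → NEW=255, ERR=-43071155841/1073741824
(3,3): OLD=8275796335997/68719476736 → NEW=0, ERR=8275796335997/68719476736
(3,4): OLD=114440103302621/549755813888 → NEW=255, ERR=-25747629238819/549755813888
(3,5): OLD=955538884547795/8796093022208 → NEW=0, ERR=955538884547795/8796093022208
(4,0): OLD=387381312791/2147483648 → NEW=255, ERR=-160227017449/2147483648
(4,1): OLD=5858338701483/34359738368 → NEW=255, ERR=-2903394582357/34359738368
(4,2): OLD=168955439319697/1099511627776 → NEW=255, ERR=-111420025763183/1099511627776
(4,3): OLD=2639020142985269/17592186044416 → NEW=255, ERR=-1846987298340811/17592186044416
(4,4): OLD=40061426327070085/281474976710656 → NEW=255, ERR=-31714692734147195/281474976710656
(4,5): OLD=660794524734473347/4503599627370496 → NEW=255, ERR=-487623380245003133/4503599627370496
(5,0): OLD=89522329262385/549755813888 → NEW=255, ERR=-50665403279055/549755813888
(5,1): OLD=2051427421886785/17592186044416 → NEW=0, ERR=2051427421886785/17592186044416
(5,2): OLD=27779155121613403/140737488355328 → NEW=255, ERR=-8108904408995237/140737488355328
(5,3): OLD=533783073592566553/4503599627370496 → NEW=0, ERR=533783073592566553/4503599627370496
(5,4): OLD=1700383552606699065/9007199254740992 → NEW=255, ERR=-596452257352253895/9007199254740992
(5,5): OLD=17027385586852385101/144115188075855872 → NEW=0, ERR=17027385586852385101/144115188075855872
(6,0): OLD=58564937733802595/281474976710656 → NEW=255, ERR=-13211181327414685/281474976710656
(6,1): OLD=1014855327311924519/4503599627370496 → NEW=255, ERR=-133562577667551961/4503599627370496
(6,2): OLD=3936705645003190223/18014398509481984 → NEW=255, ERR=-656965974914715697/18014398509481984
(6,3): OLD=66312080973118549875/288230376151711744 → NEW=255, ERR=-7186664945567944845/288230376151711744
(6,4): OLD=995934966452872895955/4611686018427387904 → NEW=255, ERR=-180044968246111019565/4611686018427387904
(6,5): OLD=16949096287504626668261/73786976294838206464 → NEW=255, ERR=-1866582667679115980059/73786976294838206464
Row 0: ...#..
Row 1: #.#.#.
Row 2: .#.#.#
Row 3: #.#.#.
Row 4: ######
Row 5: #.#.#.
Row 6: ######

Answer: ...#..
#.#.#.
.#.#.#
#.#.#.
######
#.#.#.
######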